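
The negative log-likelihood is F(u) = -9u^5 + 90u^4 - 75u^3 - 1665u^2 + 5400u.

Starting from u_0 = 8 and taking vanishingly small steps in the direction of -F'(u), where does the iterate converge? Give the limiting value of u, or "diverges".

diverges

F'(u) = -45(u - 5)(u - 4)(u - 2)(u + 3), so F'(8) = -35640.
Gradient descent moves in the -F' direction, i.e. u is increasing.
There is no critical point above u=8, and F' keeps the same sign, so the iterate runs off to +∞.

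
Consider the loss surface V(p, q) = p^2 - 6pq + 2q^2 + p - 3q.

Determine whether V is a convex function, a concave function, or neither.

neither

V is quadratic, so its Hessian is the constant matrix H = [[2, -6], [-6, 4]].
det(H) = -28, tr(H) = 6.
det(H) < 0, so H is indefinite: neither convex nor concave.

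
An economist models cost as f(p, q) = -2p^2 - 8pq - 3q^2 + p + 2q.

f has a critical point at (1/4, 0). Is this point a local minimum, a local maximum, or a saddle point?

saddle point

The Hessian of f is constant: H = [[-4, -8], [-8, -6]].
det(H) = (-4)·(-6) − (-8)² = -40.
Since det(H) < 0, H is indefinite and the critical point is a saddle point.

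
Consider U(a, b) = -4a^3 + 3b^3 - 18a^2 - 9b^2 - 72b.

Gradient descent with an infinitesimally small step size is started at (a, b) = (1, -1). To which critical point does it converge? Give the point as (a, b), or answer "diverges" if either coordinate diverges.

diverges

U is separable, so gradient descent decouples: a follows -∂U/∂a, b follows -∂U/∂b.
∂U/∂a = -12a(a + 3); at a=1 this is -48, so a increases.
∂U/∂b = 9(b - 4)(b + 2); at b=-1 this is -45, so b increases.
The a-coordinate has no critical point in that direction and runs off to infinity.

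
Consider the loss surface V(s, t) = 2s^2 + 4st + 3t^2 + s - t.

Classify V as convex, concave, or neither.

convex

V is quadratic, so its Hessian is the constant matrix H = [[4, 4], [4, 6]].
det(H) = 8, tr(H) = 10.
det(H) > 0 and tr(H) > 0, so H is positive definite everywhere: convex.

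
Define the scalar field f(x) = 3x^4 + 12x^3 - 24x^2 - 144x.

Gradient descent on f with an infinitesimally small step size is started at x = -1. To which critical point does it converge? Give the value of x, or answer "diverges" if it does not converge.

2

f'(x) = 12(x - 2)(x + 2)(x + 3), so f'(-1) = -72.
Gradient descent moves in the -f' direction, i.e. x is increasing.
The nearest critical point in that direction is x = 2, where f'' = 240 > 0 (a local minimum). The iterate converges there.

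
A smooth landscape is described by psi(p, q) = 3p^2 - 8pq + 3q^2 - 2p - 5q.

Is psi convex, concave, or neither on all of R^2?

neither

psi is quadratic, so its Hessian is the constant matrix H = [[6, -8], [-8, 6]].
det(H) = -28, tr(H) = 12.
det(H) < 0, so H is indefinite: neither convex nor concave.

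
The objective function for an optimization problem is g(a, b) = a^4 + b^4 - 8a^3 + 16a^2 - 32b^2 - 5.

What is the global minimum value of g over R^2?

g(a,b) separates as P(a) + Q(b) − 5, so its minimum is min P + min Q − 5.
P'(a) = 4a(a - 4)(a - 2) vanishes at a ∈ {0, 2, 4}; Q'(b) = 4b(b - 4)(b + 4) vanishes at b ∈ {-4, 0, 4}.
Local minima of P (where P''>0): P(0)=0, P(4)=0. Local minima of Q: Q(-4)=-256, Q(4)=-256.
So the global minimum of g is P(0) + Q(-4) − 5 = 0 − 256 − 5 = -261, attained at (0, -4).

-261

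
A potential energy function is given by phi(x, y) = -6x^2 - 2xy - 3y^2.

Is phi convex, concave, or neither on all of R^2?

concave

phi is quadratic, so its Hessian is the constant matrix H = [[-12, -2], [-2, -6]].
det(H) = 68, tr(H) = -18.
det(H) > 0 and tr(H) < 0, so H is negative definite everywhere: concave.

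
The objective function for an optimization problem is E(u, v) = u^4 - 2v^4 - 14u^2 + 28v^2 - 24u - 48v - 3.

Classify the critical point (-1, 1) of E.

The mixed partial ∂²E/∂u∂v is 0, so the Hessian at any point is diag(E_uu, E_vv) = diag(4(3u^2 - 7), 8(-3v^2 + 7)).
At (-1, 1): H = diag(-16, 32).
The eigenvalues have opposite signs, so H is indefinite: a saddle point.

saddle point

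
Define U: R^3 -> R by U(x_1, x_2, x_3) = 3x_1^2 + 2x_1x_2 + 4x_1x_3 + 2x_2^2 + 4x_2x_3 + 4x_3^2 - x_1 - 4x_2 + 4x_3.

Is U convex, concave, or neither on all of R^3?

convex

U is quadratic, so its Hessian is the constant matrix H = [[6, 2, 4], [2, 4, 4], [4, 4, 8]].
Leading principal minors: 6, 20, 64.
All positive ⇒ H ≻ 0 ⇒ convex.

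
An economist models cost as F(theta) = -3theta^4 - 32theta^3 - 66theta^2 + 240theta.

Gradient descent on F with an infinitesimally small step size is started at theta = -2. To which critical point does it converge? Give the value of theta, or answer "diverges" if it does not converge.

F'(theta) = -12(theta - 1)(theta + 4)(theta + 5), so F'(-2) = 216.
Gradient descent moves in the -F' direction, i.e. theta is decreasing.
The nearest critical point in that direction is theta = -4, where F'' = 60 > 0 (a local minimum). The iterate converges there.

-4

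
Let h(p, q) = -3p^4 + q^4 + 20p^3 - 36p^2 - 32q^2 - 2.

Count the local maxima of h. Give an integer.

2

h separates as a function of p plus a function of q, so ∇h=0 decouples.
∂h/∂p = -12p(p - 3)(p - 2) = 0 at p ∈ {0, 2, 3}; ∂h/∂q = 4q(q - 4)(q + 4) = 0 at q ∈ {-4, 0, 4}.
The Hessian is diagonal: diag(h_pp, h_qq). Second derivatives: h_pp(0)=-72, h_pp(2)=24, h_pp(3)=-36; h_qq(-4)=128, h_qq(0)=-64, h_qq(4)=128.
Local maxima occur where both diagonal entries negative: (0, 0), (3, 0). Count: 2.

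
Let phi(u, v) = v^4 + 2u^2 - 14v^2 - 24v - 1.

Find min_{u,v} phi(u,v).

-118

phi(u,v) separates as P(u) + Q(v) − 1, so its minimum is min P + min Q − 1.
P'(u) = 4u vanishes at u ∈ {0}; Q'(v) = 4(v - 3)(v + 1)(v + 2) vanishes at v ∈ {-2, -1, 3}.
Local minima of P (where P''>0): P(0)=0. Local minima of Q: Q(-2)=8, Q(3)=-117.
So the global minimum of phi is P(0) + Q(3) − 1 = 0 − 117 − 1 = -118, attained at (0, 3).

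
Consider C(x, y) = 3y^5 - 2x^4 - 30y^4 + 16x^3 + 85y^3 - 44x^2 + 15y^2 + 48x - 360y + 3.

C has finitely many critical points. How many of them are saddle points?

6

C separates as a function of x plus a function of y, so ∇C=0 decouples.
∂C/∂x = -8(x - 3)(x - 2)(x - 1) = 0 at x ∈ {1, 2, 3}; ∂C/∂y = 15(y - 4)(y - 3)(y - 2)(y + 1) = 0 at y ∈ {-1, 2, 3, 4}.
The Hessian is diagonal: diag(C_xx, C_yy). Second derivatives: C_xx(1)=-16, C_xx(2)=8, C_xx(3)=-16; C_yy(-1)=-900, C_yy(2)=90, C_yy(3)=-60, C_yy(4)=150.
Saddle points occur where the two diagonal entries have opposite signs: (1, 2), (1, 4), (2, -1), (2, 3), (3, 2), (3, 4). Count: 6.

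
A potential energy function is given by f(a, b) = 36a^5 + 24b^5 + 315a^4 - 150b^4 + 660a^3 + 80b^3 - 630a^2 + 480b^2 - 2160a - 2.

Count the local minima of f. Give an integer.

f separates as a function of a plus a function of b, so ∇f=0 decouples.
∂f/∂a = 180(a - 1)(a + 1)(a + 3)(a + 4) = 0 at a ∈ {-4, -3, -1, 1}; ∂f/∂b = 120b(b - 4)(b - 2)(b + 1) = 0 at b ∈ {-1, 0, 2, 4}.
The Hessian is diagonal: diag(f_aa, f_bb). Second derivatives: f_aa(-4)=-2700, f_aa(-3)=1440, f_aa(-1)=-2160, f_aa(1)=7200; f_bb(-1)=-1800, f_bb(0)=960, f_bb(2)=-1440, f_bb(4)=4800.
Local minima occur where both diagonal entries positive: (-3, 0), (-3, 4), (1, 0), (1, 4). Count: 4.

4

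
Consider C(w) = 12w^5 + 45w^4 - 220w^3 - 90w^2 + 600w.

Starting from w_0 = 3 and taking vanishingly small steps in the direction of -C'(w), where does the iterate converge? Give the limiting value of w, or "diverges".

C'(w) = 60(w - 2)(w - 1)(w + 1)(w + 5), so C'(3) = 3840.
Gradient descent moves in the -C' direction, i.e. w is decreasing.
The nearest critical point in that direction is w = 2, where C'' = 1260 > 0 (a local minimum). The iterate converges there.

2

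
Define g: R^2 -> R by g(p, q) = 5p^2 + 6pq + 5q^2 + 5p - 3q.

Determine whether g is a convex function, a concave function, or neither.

g is quadratic, so its Hessian is the constant matrix H = [[10, 6], [6, 10]].
det(H) = 64, tr(H) = 20.
det(H) > 0 and tr(H) > 0, so H is positive definite everywhere: convex.

convex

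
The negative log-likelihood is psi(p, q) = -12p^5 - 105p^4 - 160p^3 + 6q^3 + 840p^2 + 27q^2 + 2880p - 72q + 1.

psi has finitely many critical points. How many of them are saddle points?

psi separates as a function of p plus a function of q, so ∇psi=0 decouples.
∂psi/∂p = -60(p - 2)(p + 2)(p + 3)(p + 4) = 0 at p ∈ {-4, -3, -2, 2}; ∂psi/∂q = 18(q - 1)(q + 4) = 0 at q ∈ {-4, 1}.
The Hessian is diagonal: diag(psi_pp, psi_qq). Second derivatives: psi_pp(-4)=720, psi_pp(-3)=-300, psi_pp(-2)=480, psi_pp(2)=-7200; psi_qq(-4)=-90, psi_qq(1)=90.
Saddle points occur where the two diagonal entries have opposite signs: (-4, -4), (-3, 1), (-2, -4), (2, 1). Count: 4.

4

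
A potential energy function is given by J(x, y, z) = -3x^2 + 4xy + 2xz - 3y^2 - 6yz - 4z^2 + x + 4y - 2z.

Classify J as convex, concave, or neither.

J is quadratic, so its Hessian is the constant matrix H = [[-6, 4, 2], [4, -6, -6], [2, -6, -8]].
Leading principal minors: -6, 20, -16.
Signs alternate −, +, − ⇒ H ≺ 0 ⇒ concave.

concave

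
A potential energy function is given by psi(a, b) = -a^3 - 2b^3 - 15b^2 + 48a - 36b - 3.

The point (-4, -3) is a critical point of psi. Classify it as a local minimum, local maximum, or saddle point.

The mixed partial ∂²psi/∂a∂b is 0, so the Hessian at any point is diag(psi_aa, psi_bb) = diag(-6a, -6(2b + 5)).
At (-4, -3): H = diag(24, 6).
Both eigenvalues are positive, so H is positive definite: a local minimum.

local minimum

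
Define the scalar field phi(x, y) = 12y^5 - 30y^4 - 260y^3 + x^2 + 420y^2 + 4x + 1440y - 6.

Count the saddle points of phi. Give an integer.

phi separates as a function of x plus a function of y, so ∇phi=0 decouples.
∂phi/∂x = 2(x + 2) = 0 at x ∈ {-2}; ∂phi/∂y = 60(y - 4)(y - 2)(y + 1)(y + 3) = 0 at y ∈ {-3, -1, 2, 4}.
The Hessian is diagonal: diag(phi_xx, phi_yy). Second derivatives: phi_xx(-2)=2; phi_yy(-3)=-4200, phi_yy(-1)=1800, phi_yy(2)=-1800, phi_yy(4)=4200.
Saddle points occur where the two diagonal entries have opposite signs: (-2, -3), (-2, 2). Count: 2.

2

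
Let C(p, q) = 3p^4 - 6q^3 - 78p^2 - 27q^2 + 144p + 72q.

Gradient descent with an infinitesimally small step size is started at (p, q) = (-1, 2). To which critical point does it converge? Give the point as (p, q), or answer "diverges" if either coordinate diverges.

diverges

C is separable, so gradient descent decouples: p follows -∂C/∂p, q follows -∂C/∂q.
∂C/∂p = 12(p - 3)(p - 1)(p + 4); at p=-1 this is 288, so p decreases.
∂C/∂q = -18(q - 1)(q + 4); at q=2 this is -108, so q increases.
The q-coordinate has no critical point in that direction and runs off to infinity.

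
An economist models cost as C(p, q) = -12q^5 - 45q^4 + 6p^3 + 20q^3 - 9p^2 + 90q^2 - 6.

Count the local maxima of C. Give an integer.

C separates as a function of p plus a function of q, so ∇C=0 decouples.
∂C/∂p = 18p(p - 1) = 0 at p ∈ {0, 1}; ∂C/∂q = -60q(q - 1)(q + 1)(q + 3) = 0 at q ∈ {-3, -1, 0, 1}.
The Hessian is diagonal: diag(C_pp, C_qq). Second derivatives: C_pp(0)=-18, C_pp(1)=18; C_qq(-3)=1440, C_qq(-1)=-240, C_qq(0)=180, C_qq(1)=-480.
Local maxima occur where both diagonal entries negative: (0, -1), (0, 1). Count: 2.

2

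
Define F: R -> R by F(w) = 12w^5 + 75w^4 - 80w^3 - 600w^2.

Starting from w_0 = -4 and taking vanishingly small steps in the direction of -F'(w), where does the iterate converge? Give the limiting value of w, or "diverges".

-2

F'(w) = 60w(w - 2)(w + 2)(w + 5), so F'(-4) = -2880.
Gradient descent moves in the -F' direction, i.e. w is increasing.
The nearest critical point in that direction is w = -2, where F'' = 1440 > 0 (a local minimum). The iterate converges there.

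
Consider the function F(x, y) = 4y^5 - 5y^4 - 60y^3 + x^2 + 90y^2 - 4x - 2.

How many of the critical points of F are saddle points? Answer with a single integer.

2

F separates as a function of x plus a function of y, so ∇F=0 decouples.
∂F/∂x = 2(x - 2) = 0 at x ∈ {2}; ∂F/∂y = 20y(y - 3)(y - 1)(y + 3) = 0 at y ∈ {-3, 0, 1, 3}.
The Hessian is diagonal: diag(F_xx, F_yy). Second derivatives: F_xx(2)=2; F_yy(-3)=-1440, F_yy(0)=180, F_yy(1)=-160, F_yy(3)=720.
Saddle points occur where the two diagonal entries have opposite signs: (2, -3), (2, 1). Count: 2.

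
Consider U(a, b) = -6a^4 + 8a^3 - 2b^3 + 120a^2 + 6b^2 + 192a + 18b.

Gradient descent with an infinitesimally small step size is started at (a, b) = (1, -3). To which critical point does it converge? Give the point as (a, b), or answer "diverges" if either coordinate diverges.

U is separable, so gradient descent decouples: a follows -∂U/∂a, b follows -∂U/∂b.
∂U/∂a = -24(a - 4)(a + 1)(a + 2); at a=1 this is 432, so a decreases.
∂U/∂b = -6(b - 3)(b + 1); at b=-3 this is -72, so b increases.
a converges to its nearest critical value -1 (a local min of the a-part); b converges to -1. The iterate converges to (-1, -1).

(-1, -1)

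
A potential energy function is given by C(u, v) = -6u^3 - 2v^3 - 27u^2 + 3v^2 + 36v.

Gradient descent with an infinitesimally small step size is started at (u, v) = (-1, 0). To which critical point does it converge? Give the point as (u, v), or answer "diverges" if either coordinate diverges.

(-3, -2)

C is separable, so gradient descent decouples: u follows -∂C/∂u, v follows -∂C/∂v.
∂C/∂u = -18u(u + 3); at u=-1 this is 36, so u decreases.
∂C/∂v = -6(v - 3)(v + 2); at v=0 this is 36, so v decreases.
u converges to its nearest critical value -3 (a local min of the u-part); v converges to -2. The iterate converges to (-3, -2).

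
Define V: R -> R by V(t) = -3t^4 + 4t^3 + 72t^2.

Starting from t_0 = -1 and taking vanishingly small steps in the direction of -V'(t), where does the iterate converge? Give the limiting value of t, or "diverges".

V'(t) = -12t(t - 4)(t + 3), so V'(-1) = -120.
Gradient descent moves in the -V' direction, i.e. t is increasing.
The nearest critical point in that direction is t = 0, where V'' = 144 > 0 (a local minimum). The iterate converges there.

0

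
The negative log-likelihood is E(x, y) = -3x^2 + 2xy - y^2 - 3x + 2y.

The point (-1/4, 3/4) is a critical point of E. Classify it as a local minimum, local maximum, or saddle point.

local maximum

The Hessian of E is constant: H = [[-6, 2], [2, -2]].
det(H) = (-6)·(-2) − 2² = 8.
det(H) > 0 and tr(H) = -8 < 0, so H is negative definite and the point is a local maximum.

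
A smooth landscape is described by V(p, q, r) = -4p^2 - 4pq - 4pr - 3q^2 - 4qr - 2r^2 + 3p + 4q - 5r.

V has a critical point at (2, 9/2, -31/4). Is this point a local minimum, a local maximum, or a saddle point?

The Hessian is constant: H = [[-8, -4, -4], [-4, -6, -4], [-4, -4, -4]].
Leading principal minors: Δ₁ = -8, Δ₂ = 32, Δ₃ = -32.
The minors alternate sign starting negative (−, +, −), so H is negative definite: a local maximum.

local maximum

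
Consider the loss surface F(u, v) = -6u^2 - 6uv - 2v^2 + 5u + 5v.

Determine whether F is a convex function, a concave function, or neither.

F is quadratic, so its Hessian is the constant matrix H = [[-12, -6], [-6, -4]].
det(H) = 12, tr(H) = -16.
det(H) > 0 and tr(H) < 0, so H is negative definite everywhere: concave.

concave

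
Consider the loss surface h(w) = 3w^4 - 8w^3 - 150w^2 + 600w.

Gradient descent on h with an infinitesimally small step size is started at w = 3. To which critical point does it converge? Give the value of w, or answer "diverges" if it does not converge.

5

h'(w) = 12(w - 5)(w - 2)(w + 5), so h'(3) = -192.
Gradient descent moves in the -h' direction, i.e. w is increasing.
The nearest critical point in that direction is w = 5, where h'' = 360 > 0 (a local minimum). The iterate converges there.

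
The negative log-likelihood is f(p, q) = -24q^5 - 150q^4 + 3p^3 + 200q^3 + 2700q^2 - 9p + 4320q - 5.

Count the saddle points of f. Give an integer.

f separates as a function of p plus a function of q, so ∇f=0 decouples.
∂f/∂p = 9(p - 1)(p + 1) = 0 at p ∈ {-1, 1}; ∂f/∂q = -120(q - 3)(q + 1)(q + 3)(q + 4) = 0 at q ∈ {-4, -3, -1, 3}.
The Hessian is diagonal: diag(f_pp, f_qq). Second derivatives: f_pp(-1)=-18, f_pp(1)=18; f_qq(-4)=2520, f_qq(-3)=-1440, f_qq(-1)=2880, f_qq(3)=-20160.
Saddle points occur where the two diagonal entries have opposite signs: (-1, -4), (-1, -1), (1, -3), (1, 3). Count: 4.

4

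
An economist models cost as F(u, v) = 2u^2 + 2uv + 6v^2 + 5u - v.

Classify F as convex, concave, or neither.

convex

F is quadratic, so its Hessian is the constant matrix H = [[4, 2], [2, 12]].
det(H) = 44, tr(H) = 16.
det(H) > 0 and tr(H) > 0, so H is positive definite everywhere: convex.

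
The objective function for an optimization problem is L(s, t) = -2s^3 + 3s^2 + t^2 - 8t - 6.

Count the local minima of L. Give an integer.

1

L separates as a function of s plus a function of t, so ∇L=0 decouples.
∂L/∂s = -6s(s - 1) = 0 at s ∈ {0, 1}; ∂L/∂t = 2(t - 4) = 0 at t ∈ {4}.
The Hessian is diagonal: diag(L_ss, L_tt). Second derivatives: L_ss(0)=6, L_ss(1)=-6; L_tt(4)=2.
Local minima occur where both diagonal entries positive: (0, 4). Count: 1.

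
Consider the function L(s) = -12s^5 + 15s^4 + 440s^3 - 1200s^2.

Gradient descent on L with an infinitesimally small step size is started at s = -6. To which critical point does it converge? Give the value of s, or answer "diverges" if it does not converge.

L'(s) = -60s(s - 4)(s - 2)(s + 5), so L'(-6) = -28800.
Gradient descent moves in the -L' direction, i.e. s is increasing.
The nearest critical point in that direction is s = -5, where L'' = 18900 > 0 (a local minimum). The iterate converges there.

-5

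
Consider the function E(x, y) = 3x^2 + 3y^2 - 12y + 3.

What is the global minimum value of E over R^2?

-9

E(x,y) separates as P(x) + Q(y) + 3, so its minimum is min P + min Q + 3.
P'(x) = 6x vanishes at x ∈ {0}; Q'(y) = 6y - 12 vanishes at y ∈ {2}.
Local minima of P (where P''>0): P(0)=0. Local minima of Q: Q(2)=-12.
So the global minimum of E is P(0) + Q(2) + 3 = 0 − 12 + 3 = -9, attained at (0, 2).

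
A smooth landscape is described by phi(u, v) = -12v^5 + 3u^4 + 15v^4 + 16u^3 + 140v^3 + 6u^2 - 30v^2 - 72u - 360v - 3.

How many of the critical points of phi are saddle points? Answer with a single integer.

6

phi separates as a function of u plus a function of v, so ∇phi=0 decouples.
∂phi/∂u = 12(u - 1)(u + 2)(u + 3) = 0 at u ∈ {-3, -2, 1}; ∂phi/∂v = -60(v - 3)(v - 1)(v + 1)(v + 2) = 0 at v ∈ {-2, -1, 1, 3}.
The Hessian is diagonal: diag(phi_uu, phi_vv). Second derivatives: phi_uu(-3)=48, phi_uu(-2)=-36, phi_uu(1)=144; phi_vv(-2)=900, phi_vv(-1)=-480, phi_vv(1)=720, phi_vv(3)=-2400.
Saddle points occur where the two diagonal entries have opposite signs: (-3, -1), (-3, 3), (-2, -2), (-2, 1), (1, -1), (1, 3). Count: 6.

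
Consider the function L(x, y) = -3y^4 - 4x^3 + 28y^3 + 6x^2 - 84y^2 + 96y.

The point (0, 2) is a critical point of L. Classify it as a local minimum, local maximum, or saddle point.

The mixed partial ∂²L/∂x∂y is 0, so the Hessian at any point is diag(L_xx, L_yy) = diag(12(-2x + 1), 12(-3y^2 + 14y - 14)).
At (0, 2): H = diag(12, 24).
Both eigenvalues are positive, so H is positive definite: a local minimum.

local minimum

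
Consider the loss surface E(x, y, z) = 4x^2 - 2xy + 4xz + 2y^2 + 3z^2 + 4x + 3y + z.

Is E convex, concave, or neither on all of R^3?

convex

E is quadratic, so its Hessian is the constant matrix H = [[8, -2, 4], [-2, 4, 0], [4, 0, 6]].
Leading principal minors: 8, 28, 104.
All positive ⇒ H ≻ 0 ⇒ convex.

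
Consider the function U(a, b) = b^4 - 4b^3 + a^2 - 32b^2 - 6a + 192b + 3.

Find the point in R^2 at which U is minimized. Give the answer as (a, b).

U(a,b) separates as P(a) + Q(b) + 3, so its minimum is min P + min Q + 3.
P'(a) = 2a - 6 vanishes at a ∈ {3}; Q'(b) = 4(b - 4)(b - 3)(b + 4) vanishes at b ∈ {-4, 3, 4}.
Local minima of P (where P''>0): P(3)=-9. Local minima of Q: Q(-4)=-768, Q(4)=256.
So the global minimum of U is P(3) + Q(-4) + 3 = -9 − 768 + 3 = -774, attained at (3, -4).

(3, -4)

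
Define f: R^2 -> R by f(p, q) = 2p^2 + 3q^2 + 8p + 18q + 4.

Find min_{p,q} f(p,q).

-31

f(p,q) separates as A(p) + B(q) + 4, so its minimum is min A + min B + 4.
A'(p) = 4p + 8 vanishes at p ∈ {-2}; B'(q) = 6q + 18 vanishes at q ∈ {-3}.
Local minima of A (where A''>0): A(-2)=-8. Local minima of B: B(-3)=-27.
So the global minimum of f is A(-2) + B(-3) + 4 = -8 − 27 + 4 = -31, attained at (-2, -3).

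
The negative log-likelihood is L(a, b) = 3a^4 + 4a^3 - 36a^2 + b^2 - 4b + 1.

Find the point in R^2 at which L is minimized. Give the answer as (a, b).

L(a,b) separates as P(a) + Q(b) + 1, so its minimum is min P + min Q + 1.
P'(a) = 12a(a - 2)(a + 3) vanishes at a ∈ {-3, 0, 2}; Q'(b) = 2b - 4 vanishes at b ∈ {2}.
Local minima of P (where P''>0): P(-3)=-189, P(2)=-64. Local minima of Q: Q(2)=-4.
So the global minimum of L is P(-3) + Q(2) + 1 = -189 − 4 + 1 = -192, attained at (-3, 2).

(-3, 2)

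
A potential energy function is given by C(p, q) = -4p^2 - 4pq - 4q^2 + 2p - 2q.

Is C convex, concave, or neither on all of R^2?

concave

C is quadratic, so its Hessian is the constant matrix H = [[-8, -4], [-4, -8]].
det(H) = 48, tr(H) = -16.
det(H) > 0 and tr(H) < 0, so H is negative definite everywhere: concave.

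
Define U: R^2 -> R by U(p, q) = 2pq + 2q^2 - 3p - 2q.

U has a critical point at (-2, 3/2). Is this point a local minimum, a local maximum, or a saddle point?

The Hessian of U is constant: H = [[0, 2], [2, 4]].
det(H) = 0·4 − 2² = -4.
Since det(H) < 0, H is indefinite and the critical point is a saddle point.

saddle point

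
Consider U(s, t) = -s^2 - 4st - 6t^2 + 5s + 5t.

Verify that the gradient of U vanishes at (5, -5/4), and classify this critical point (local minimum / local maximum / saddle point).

∇U = (-2s - 4t + 5, -4s - 12t + 5); substituting (5, -5/4) gives ∇U = (0, 0), so (5, -5/4) is indeed a critical point.
The Hessian of U is constant: H = [[-2, -4], [-4, -12]].
det(H) = (-2)·(-12) − (-4)² = 8.
det(H) > 0 and tr(H) = -14 < 0, so H is negative definite and the point is a local maximum.

local maximum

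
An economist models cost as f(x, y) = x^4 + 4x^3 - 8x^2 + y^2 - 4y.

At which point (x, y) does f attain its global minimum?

(-4, 2)

f(x,y) separates as P(x) + Q(y), so its minimum is min P + min Q.
P'(x) = 4x(x - 1)(x + 4) vanishes at x ∈ {-4, 0, 1}; Q'(y) = 2y - 4 vanishes at y ∈ {2}.
Local minima of P (where P''>0): P(-4)=-128, P(1)=-3. Local minima of Q: Q(2)=-4.
So the global minimum of f is P(-4) + Q(2) = -128 − 4 = -132, attained at (-4, 2).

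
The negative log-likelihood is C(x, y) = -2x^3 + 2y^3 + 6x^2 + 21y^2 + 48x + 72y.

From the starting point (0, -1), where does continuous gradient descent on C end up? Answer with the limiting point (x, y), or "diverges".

C is separable, so gradient descent decouples: x follows -∂C/∂x, y follows -∂C/∂y.
∂C/∂x = -6(x - 4)(x + 2); at x=0 this is 48, so x decreases.
∂C/∂y = 6(y + 3)(y + 4); at y=-1 this is 36, so y decreases.
x converges to its nearest critical value -2 (a local min of the x-part); y converges to -3. The iterate converges to (-2, -3).

(-2, -3)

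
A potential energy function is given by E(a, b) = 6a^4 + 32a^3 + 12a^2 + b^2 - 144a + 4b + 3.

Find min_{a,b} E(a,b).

E(a,b) separates as P(a) + Q(b) + 3, so its minimum is min P + min Q + 3.
P'(a) = 24(a - 1)(a + 2)(a + 3) vanishes at a ∈ {-3, -2, 1}; Q'(b) = 2b + 4 vanishes at b ∈ {-2}.
Local minima of P (where P''>0): P(-3)=162, P(1)=-94. Local minima of Q: Q(-2)=-4.
So the global minimum of E is P(1) + Q(-2) + 3 = -94 − 4 + 3 = -95, attained at (1, -2).

-95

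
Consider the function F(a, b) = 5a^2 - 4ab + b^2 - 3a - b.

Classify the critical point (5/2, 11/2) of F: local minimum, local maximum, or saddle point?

The Hessian of F is constant: H = [[10, -4], [-4, 2]].
det(H) = 10·2 − (-4)² = 4.
det(H) > 0 and tr(H) = 12 > 0, so H is positive definite and the point is a local minimum.

local minimum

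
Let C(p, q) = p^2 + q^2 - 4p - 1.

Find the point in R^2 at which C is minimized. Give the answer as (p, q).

(2, 0)

C(p,q) separates as A(p) + B(q) − 1, so its minimum is min A + min B − 1.
A'(p) = 2p - 4 vanishes at p ∈ {2}; B'(q) = 2q vanishes at q ∈ {0}.
Local minima of A (where A''>0): A(2)=-4. Local minima of B: B(0)=0.
So the global minimum of C is A(2) + B(0) − 1 = -4 + 0 − 1 = -5, attained at (2, 0).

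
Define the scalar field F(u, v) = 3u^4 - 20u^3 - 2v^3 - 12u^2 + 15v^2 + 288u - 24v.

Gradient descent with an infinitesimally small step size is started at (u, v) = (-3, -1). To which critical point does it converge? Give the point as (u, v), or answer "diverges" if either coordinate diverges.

F is separable, so gradient descent decouples: u follows -∂F/∂u, v follows -∂F/∂v.
∂F/∂u = 12(u - 4)(u - 3)(u + 2); at u=-3 this is -504, so u increases.
∂F/∂v = -6(v - 4)(v - 1); at v=-1 this is -60, so v increases.
u converges to its nearest critical value -2 (a local min of the u-part); v converges to 1. The iterate converges to (-2, 1).

(-2, 1)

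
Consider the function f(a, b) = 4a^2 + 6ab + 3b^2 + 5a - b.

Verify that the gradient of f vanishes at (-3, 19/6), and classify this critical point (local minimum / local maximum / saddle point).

local minimum

∇f = (8a + 6b + 5, 6a + 6b - 1); substituting (-3, 19/6) gives ∇f = (0, 0), so (-3, 19/6) is indeed a critical point.
The Hessian of f is constant: H = [[8, 6], [6, 6]].
det(H) = 8·6 − 6² = 12.
det(H) > 0 and tr(H) = 14 > 0, so H is positive definite and the point is a local minimum.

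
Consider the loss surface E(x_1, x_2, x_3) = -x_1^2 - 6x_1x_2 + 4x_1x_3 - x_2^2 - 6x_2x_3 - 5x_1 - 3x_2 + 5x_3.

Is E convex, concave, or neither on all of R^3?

neither

E is quadratic, so its Hessian is the constant matrix H = [[-2, -6, 4], [-6, -2, -6], [4, -6, 0]].
Leading principal minors: -2, -32, 392.
Neither pattern holds ⇒ H is indefinite ⇒ neither convex nor concave.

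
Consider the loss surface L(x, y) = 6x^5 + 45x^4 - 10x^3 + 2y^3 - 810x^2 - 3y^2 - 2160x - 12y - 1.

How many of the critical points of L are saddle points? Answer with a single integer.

4

L separates as a function of x plus a function of y, so ∇L=0 decouples.
∂L/∂x = 30(x - 3)(x + 2)(x + 3)(x + 4) = 0 at x ∈ {-4, -3, -2, 3}; ∂L/∂y = 6(y - 2)(y + 1) = 0 at y ∈ {-1, 2}.
The Hessian is diagonal: diag(L_xx, L_yy). Second derivatives: L_xx(-4)=-420, L_xx(-3)=180, L_xx(-2)=-300, L_xx(3)=6300; L_yy(-1)=-18, L_yy(2)=18.
Saddle points occur where the two diagonal entries have opposite signs: (-4, 2), (-3, -1), (-2, 2), (3, -1). Count: 4.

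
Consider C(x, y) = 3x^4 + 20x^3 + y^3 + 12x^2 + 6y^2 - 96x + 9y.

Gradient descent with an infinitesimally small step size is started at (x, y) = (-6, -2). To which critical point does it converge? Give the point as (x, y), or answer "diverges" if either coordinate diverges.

(-4, -1)

C is separable, so gradient descent decouples: x follows -∂C/∂x, y follows -∂C/∂y.
∂C/∂x = 12(x - 1)(x + 2)(x + 4); at x=-6 this is -672, so x increases.
∂C/∂y = 3(y + 1)(y + 3); at y=-2 this is -3, so y increases.
x converges to its nearest critical value -4 (a local min of the x-part); y converges to -1. The iterate converges to (-4, -1).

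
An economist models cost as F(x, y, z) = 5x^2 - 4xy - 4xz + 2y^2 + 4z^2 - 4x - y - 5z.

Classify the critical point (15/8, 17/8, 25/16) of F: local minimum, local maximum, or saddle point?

local minimum

The Hessian is constant: H = [[10, -4, -4], [-4, 4, 0], [-4, 0, 8]].
Leading principal minors: Δ₁ = 10, Δ₂ = 24, Δ₃ = 128.
All leading minors are positive, so H is positive definite: a local minimum.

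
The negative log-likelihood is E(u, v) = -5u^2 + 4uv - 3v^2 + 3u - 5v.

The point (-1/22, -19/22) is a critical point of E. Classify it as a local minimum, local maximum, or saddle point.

local maximum

The Hessian of E is constant: H = [[-10, 4], [4, -6]].
det(H) = (-10)·(-6) − 4² = 44.
det(H) > 0 and tr(H) = -16 < 0, so H is negative definite and the point is a local maximum.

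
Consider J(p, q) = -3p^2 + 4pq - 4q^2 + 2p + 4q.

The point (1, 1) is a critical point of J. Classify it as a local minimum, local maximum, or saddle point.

local maximum

The Hessian of J is constant: H = [[-6, 4], [4, -8]].
det(H) = (-6)·(-8) − 4² = 32.
det(H) > 0 and tr(H) = -14 < 0, so H is negative definite and the point is a local maximum.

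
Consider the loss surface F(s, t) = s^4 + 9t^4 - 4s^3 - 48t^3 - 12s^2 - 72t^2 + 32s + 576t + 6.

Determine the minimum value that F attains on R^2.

-970

F(s,t) separates as P(s) + Q(t) + 6, so its minimum is min P + min Q + 6.
P'(s) = 4(s - 4)(s - 1)(s + 2) vanishes at s ∈ {-2, 1, 4}; Q'(t) = 36(t - 4)(t - 2)(t + 2) vanishes at t ∈ {-2, 2, 4}.
Local minima of P (where P''>0): P(-2)=-64, P(4)=-64. Local minima of Q: Q(-2)=-912, Q(4)=384.
So the global minimum of F is P(-2) + Q(-2) + 6 = -64 − 912 + 6 = -970, attained at (-2, -2).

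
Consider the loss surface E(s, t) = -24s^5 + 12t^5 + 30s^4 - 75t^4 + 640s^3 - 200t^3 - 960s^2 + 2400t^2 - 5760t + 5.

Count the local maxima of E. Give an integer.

E separates as a function of s plus a function of t, so ∇E=0 decouples.
∂E/∂s = -120s(s - 4)(s - 1)(s + 4) = 0 at s ∈ {-4, 0, 1, 4}; ∂E/∂t = 60(t - 4)(t - 3)(t - 2)(t + 4) = 0 at t ∈ {-4, 2, 3, 4}.
The Hessian is diagonal: diag(E_ss, E_tt). Second derivatives: E_ss(-4)=19200, E_ss(0)=-1920, E_ss(1)=1800, E_ss(4)=-11520; E_tt(-4)=-20160, E_tt(2)=720, E_tt(3)=-420, E_tt(4)=960.
Local maxima occur where both diagonal entries negative: (0, -4), (0, 3), (4, -4), (4, 3). Count: 4.

4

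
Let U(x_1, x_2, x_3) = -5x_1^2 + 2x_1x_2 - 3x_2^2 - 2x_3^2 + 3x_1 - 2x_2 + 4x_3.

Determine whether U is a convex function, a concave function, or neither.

concave

U is quadratic, so its Hessian is the constant matrix H = [[-10, 2, 0], [2, -6, 0], [0, 0, -4]].
Leading principal minors: -10, 56, -224.
Signs alternate −, +, − ⇒ H ≺ 0 ⇒ concave.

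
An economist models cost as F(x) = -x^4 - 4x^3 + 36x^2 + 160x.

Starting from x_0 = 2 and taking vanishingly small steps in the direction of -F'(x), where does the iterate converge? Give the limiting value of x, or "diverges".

F'(x) = -4(x - 4)(x + 2)(x + 5), so F'(2) = 224.
Gradient descent moves in the -F' direction, i.e. x is decreasing.
The nearest critical point in that direction is x = -2, where F'' = 72 > 0 (a local minimum). The iterate converges there.

-2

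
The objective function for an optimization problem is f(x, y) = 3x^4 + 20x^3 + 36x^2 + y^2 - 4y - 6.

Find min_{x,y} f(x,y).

f(x,y) separates as P(x) + Q(y) − 6, so its minimum is min P + min Q − 6.
P'(x) = 12x(x + 2)(x + 3) vanishes at x ∈ {-3, -2, 0}; Q'(y) = 2y - 4 vanishes at y ∈ {2}.
Local minima of P (where P''>0): P(-3)=27, P(0)=0. Local minima of Q: Q(2)=-4.
So the global minimum of f is P(0) + Q(2) − 6 = 0 − 4 − 6 = -10, attained at (0, 2).

-10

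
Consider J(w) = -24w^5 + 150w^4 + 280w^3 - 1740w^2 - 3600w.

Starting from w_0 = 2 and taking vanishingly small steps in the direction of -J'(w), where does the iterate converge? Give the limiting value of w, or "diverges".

J'(w) = -120(w - 5)(w - 3)(w + 1)(w + 2), so J'(2) = -4320.
Gradient descent moves in the -J' direction, i.e. w is increasing.
The nearest critical point in that direction is w = 3, where J'' = 4800 > 0 (a local minimum). The iterate converges there.

3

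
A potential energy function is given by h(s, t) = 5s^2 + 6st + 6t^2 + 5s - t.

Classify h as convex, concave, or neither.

h is quadratic, so its Hessian is the constant matrix H = [[10, 6], [6, 12]].
det(H) = 84, tr(H) = 22.
det(H) > 0 and tr(H) > 0, so H is positive definite everywhere: convex.

convex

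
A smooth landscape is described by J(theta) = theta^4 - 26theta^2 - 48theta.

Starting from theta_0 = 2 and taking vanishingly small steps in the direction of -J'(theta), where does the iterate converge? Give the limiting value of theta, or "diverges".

4

J'(theta) = 4(theta - 4)(theta + 1)(theta + 3), so J'(2) = -120.
Gradient descent moves in the -J' direction, i.e. theta is increasing.
The nearest critical point in that direction is theta = 4, where J'' = 140 > 0 (a local minimum). The iterate converges there.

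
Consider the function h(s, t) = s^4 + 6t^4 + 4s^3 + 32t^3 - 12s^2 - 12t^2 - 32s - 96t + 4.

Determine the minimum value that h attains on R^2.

h(s,t) separates as P(s) + Q(t) + 4, so its minimum is min P + min Q + 4.
P'(s) = 4(s - 2)(s + 1)(s + 4) vanishes at s ∈ {-4, -1, 2}; Q'(t) = 24(t - 1)(t + 1)(t + 4) vanishes at t ∈ {-4, -1, 1}.
Local minima of P (where P''>0): P(-4)=-64, P(2)=-64. Local minima of Q: Q(-4)=-320, Q(1)=-70.
So the global minimum of h is P(-4) + Q(-4) + 4 = -64 − 320 + 4 = -380, attained at (-4, -4).

-380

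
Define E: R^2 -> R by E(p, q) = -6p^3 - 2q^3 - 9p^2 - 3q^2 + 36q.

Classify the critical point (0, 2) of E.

The mixed partial ∂²E/∂p∂q is 0, so the Hessian at any point is diag(E_pp, E_qq) = diag(-18(2p + 1), -6(2q + 1)).
At (0, 2): H = diag(-18, -30).
Both eigenvalues are negative, so H is negative definite: a local maximum.

local maximum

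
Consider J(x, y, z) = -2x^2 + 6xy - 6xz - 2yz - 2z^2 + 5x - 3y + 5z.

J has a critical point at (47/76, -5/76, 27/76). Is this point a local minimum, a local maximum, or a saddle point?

The Hessian is constant: H = [[-4, 6, -6], [6, 0, -2], [-6, -2, -4]].
Leading principal minors: Δ₁ = -4, Δ₂ = -36, Δ₃ = 304.
The minors fit neither the all-positive nor the alternating-sign pattern, so H is indefinite: a saddle point.

saddle point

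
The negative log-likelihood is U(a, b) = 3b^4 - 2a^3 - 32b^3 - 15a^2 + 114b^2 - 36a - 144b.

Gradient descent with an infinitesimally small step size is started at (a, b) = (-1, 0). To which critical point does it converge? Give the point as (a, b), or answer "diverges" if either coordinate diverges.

diverges

U is separable, so gradient descent decouples: a follows -∂U/∂a, b follows -∂U/∂b.
∂U/∂a = -6(a + 2)(a + 3); at a=-1 this is -12, so a increases.
∂U/∂b = 12(b - 4)(b - 3)(b - 1); at b=0 this is -144, so b increases.
The a-coordinate has no critical point in that direction and runs off to infinity.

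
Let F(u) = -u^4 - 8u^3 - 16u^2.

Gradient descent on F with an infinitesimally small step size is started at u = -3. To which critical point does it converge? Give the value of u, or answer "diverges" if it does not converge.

-2

F'(u) = -4u(u + 2)(u + 4), so F'(-3) = -12.
Gradient descent moves in the -F' direction, i.e. u is increasing.
The nearest critical point in that direction is u = -2, where F'' = 16 > 0 (a local minimum). The iterate converges there.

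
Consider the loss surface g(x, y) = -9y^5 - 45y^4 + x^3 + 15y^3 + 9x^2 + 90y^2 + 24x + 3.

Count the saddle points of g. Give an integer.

4

g separates as a function of x plus a function of y, so ∇g=0 decouples.
∂g/∂x = 3(x + 2)(x + 4) = 0 at x ∈ {-4, -2}; ∂g/∂y = -45y(y - 1)(y + 1)(y + 4) = 0 at y ∈ {-4, -1, 0, 1}.
The Hessian is diagonal: diag(g_xx, g_yy). Second derivatives: g_xx(-4)=-6, g_xx(-2)=6; g_yy(-4)=2700, g_yy(-1)=-270, g_yy(0)=180, g_yy(1)=-450.
Saddle points occur where the two diagonal entries have opposite signs: (-4, -4), (-4, 0), (-2, -1), (-2, 1). Count: 4.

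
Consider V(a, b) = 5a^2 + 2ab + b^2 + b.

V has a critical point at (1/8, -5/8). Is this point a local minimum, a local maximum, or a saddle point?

The Hessian of V is constant: H = [[10, 2], [2, 2]].
det(H) = 10·2 − 2² = 16.
det(H) > 0 and tr(H) = 12 > 0, so H is positive definite and the point is a local minimum.

local minimum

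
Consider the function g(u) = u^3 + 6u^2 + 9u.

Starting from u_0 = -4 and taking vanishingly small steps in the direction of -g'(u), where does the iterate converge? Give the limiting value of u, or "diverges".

diverges

g'(u) = 3(u + 1)(u + 3), so g'(-4) = 9.
Gradient descent moves in the -g' direction, i.e. u is decreasing.
There is no critical point below u=-4, and g' keeps the same sign, so the iterate runs off to −∞.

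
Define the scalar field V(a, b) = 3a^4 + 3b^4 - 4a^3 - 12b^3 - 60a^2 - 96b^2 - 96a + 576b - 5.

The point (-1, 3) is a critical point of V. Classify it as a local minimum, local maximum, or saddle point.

local maximum

The mixed partial ∂²V/∂a∂b is 0, so the Hessian at any point is diag(V_aa, V_bb) = diag(12(3a^2 - 2a - 10), 12(3b^2 - 6b - 16)).
At (-1, 3): H = diag(-60, -84).
Both eigenvalues are negative, so H is negative definite: a local maximum.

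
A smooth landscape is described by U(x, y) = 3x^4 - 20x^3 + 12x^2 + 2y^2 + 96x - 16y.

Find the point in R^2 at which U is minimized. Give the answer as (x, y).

(-1, 4)

U(x,y) separates as P(x) + Q(y), so its minimum is min P + min Q.
P'(x) = 12(x - 4)(x - 2)(x + 1) vanishes at x ∈ {-1, 2, 4}; Q'(y) = 4y - 16 vanishes at y ∈ {4}.
Local minima of P (where P''>0): P(-1)=-61, P(4)=64. Local minima of Q: Q(4)=-32.
So the global minimum of U is P(-1) + Q(4) = -61 − 32 = -93, attained at (-1, 4).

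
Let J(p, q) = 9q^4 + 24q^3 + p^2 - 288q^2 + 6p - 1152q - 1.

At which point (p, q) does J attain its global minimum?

J(p,q) separates as A(p) + B(q) − 1, so its minimum is min A + min B − 1.
A'(p) = 2p + 6 vanishes at p ∈ {-3}; B'(q) = 36(q - 4)(q + 2)(q + 4) vanishes at q ∈ {-4, -2, 4}.
Local minima of A (where A''>0): A(-3)=-9. Local minima of B: B(-4)=768, B(4)=-5376.
So the global minimum of J is A(-3) + B(4) − 1 = -9 − 5376 − 1 = -5386, attained at (-3, 4).

(-3, 4)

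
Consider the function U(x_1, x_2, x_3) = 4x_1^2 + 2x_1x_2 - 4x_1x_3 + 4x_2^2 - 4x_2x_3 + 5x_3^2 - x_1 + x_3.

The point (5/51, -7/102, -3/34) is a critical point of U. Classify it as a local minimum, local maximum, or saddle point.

The Hessian is constant: H = [[8, 2, -4], [2, 8, -4], [-4, -4, 10]].
Leading principal minors: Δ₁ = 8, Δ₂ = 60, Δ₃ = 408.
All leading minors are positive, so H is positive definite: a local minimum.

local minimum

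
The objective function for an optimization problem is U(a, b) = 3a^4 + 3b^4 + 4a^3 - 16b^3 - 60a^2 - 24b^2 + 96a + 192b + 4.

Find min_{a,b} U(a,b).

-1132

U(a,b) separates as P(a) + Q(b) + 4, so its minimum is min P + min Q + 4.
P'(a) = 12(a - 2)(a - 1)(a + 4) vanishes at a ∈ {-4, 1, 2}; Q'(b) = 12(b - 4)(b - 2)(b + 2) vanishes at b ∈ {-2, 2, 4}.
Local minima of P (where P''>0): P(-4)=-832, P(2)=32. Local minima of Q: Q(-2)=-304, Q(4)=128.
So the global minimum of U is P(-4) + Q(-2) + 4 = -832 − 304 + 4 = -1132, attained at (-4, -2).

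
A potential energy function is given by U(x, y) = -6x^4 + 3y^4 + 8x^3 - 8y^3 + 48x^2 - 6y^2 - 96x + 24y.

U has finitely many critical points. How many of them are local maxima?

2

U separates as a function of x plus a function of y, so ∇U=0 decouples.
∂U/∂x = -24(x - 2)(x - 1)(x + 2) = 0 at x ∈ {-2, 1, 2}; ∂U/∂y = 12(y - 2)(y - 1)(y + 1) = 0 at y ∈ {-1, 1, 2}.
The Hessian is diagonal: diag(U_xx, U_yy). Second derivatives: U_xx(-2)=-288, U_xx(1)=72, U_xx(2)=-96; U_yy(-1)=72, U_yy(1)=-24, U_yy(2)=36.
Local maxima occur where both diagonal entries negative: (-2, 1), (2, 1). Count: 2.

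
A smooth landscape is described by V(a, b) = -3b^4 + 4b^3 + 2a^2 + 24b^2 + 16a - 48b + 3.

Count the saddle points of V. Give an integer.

V separates as a function of a plus a function of b, so ∇V=0 decouples.
∂V/∂a = 4(a + 4) = 0 at a ∈ {-4}; ∂V/∂b = -12(b - 2)(b - 1)(b + 2) = 0 at b ∈ {-2, 1, 2}.
The Hessian is diagonal: diag(V_aa, V_bb). Second derivatives: V_aa(-4)=4; V_bb(-2)=-144, V_bb(1)=36, V_bb(2)=-48.
Saddle points occur where the two diagonal entries have opposite signs: (-4, -2), (-4, 2). Count: 2.

2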